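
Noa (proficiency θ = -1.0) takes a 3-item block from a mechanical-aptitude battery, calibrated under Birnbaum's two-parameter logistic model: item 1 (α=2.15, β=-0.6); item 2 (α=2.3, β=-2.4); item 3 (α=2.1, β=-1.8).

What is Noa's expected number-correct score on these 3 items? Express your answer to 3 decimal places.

2.102

P(θ) = 1 / (1 + exp(−α(θ − β)))
P_1 = 1/(1+e^{0.8600}) = 0.2973
P_2 = 1/(1+e^{-3.2200}) = 0.9616
P_3 = 1/(1+e^{-1.6800}) = 0.8429
E[score] = 0.2973 + 0.9616 + 0.8429 = 2.1018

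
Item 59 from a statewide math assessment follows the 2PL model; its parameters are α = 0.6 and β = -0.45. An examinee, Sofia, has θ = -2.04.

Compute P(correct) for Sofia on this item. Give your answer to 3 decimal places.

0.278

P(θ) = 1 / (1 + exp(−α(θ − β)))
Exponent: 0.6 × (-2.04 − (-0.45)) = -0.9540
1/(1 + e^{0.9540}) = 0.2781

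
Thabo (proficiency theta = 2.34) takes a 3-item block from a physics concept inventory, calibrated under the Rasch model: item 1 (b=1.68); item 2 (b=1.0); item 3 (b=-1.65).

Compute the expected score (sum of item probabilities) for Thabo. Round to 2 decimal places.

P(theta) = 1 / (1 + exp(−(theta − b)))
P_1 = 1/(1+e^{-0.6600}) = 0.6593
P_2 = 1/(1+e^{-1.3400}) = 0.7925
P_3 = 1/(1+e^{-3.9900}) = 0.9818
E[score] = 0.6593 + 0.7925 + 0.9818 = 2.4336

2.43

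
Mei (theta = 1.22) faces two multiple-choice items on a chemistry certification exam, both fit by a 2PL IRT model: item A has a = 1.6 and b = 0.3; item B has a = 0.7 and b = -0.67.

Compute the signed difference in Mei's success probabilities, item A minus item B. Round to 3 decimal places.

0.024

P(theta) = 1 / (1 + exp(−a(theta − b)))
P_A = 0.8134
P_B = 0.7897
P_A − P_B = 0.0237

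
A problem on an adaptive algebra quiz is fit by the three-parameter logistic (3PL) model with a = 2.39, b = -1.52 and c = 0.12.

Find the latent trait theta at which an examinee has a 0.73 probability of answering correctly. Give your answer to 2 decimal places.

-1.18

P(theta) = c + (1 − c) · 1 / (1 + exp(−a(theta − b)))
Remove guessing floor: (0.73 − 0.12)/(1 − 0.12) = 0.6932
logit = ln(0.6932/0.3068) = 0.8150
theta = b + logit/(a) = -1.52 + 0.8150/2.3900 = -1.1790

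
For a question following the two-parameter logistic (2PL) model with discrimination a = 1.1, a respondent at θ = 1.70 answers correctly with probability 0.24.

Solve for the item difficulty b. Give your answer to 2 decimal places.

P(θ) = 1 / (1 + exp(−a(θ − b)))
logit(0.24) = ln(0.24/0.76) = -1.1527
b = θ − logit/(a) = 1.70 − (-1.1527)/1.1000 = 2.7479

2.75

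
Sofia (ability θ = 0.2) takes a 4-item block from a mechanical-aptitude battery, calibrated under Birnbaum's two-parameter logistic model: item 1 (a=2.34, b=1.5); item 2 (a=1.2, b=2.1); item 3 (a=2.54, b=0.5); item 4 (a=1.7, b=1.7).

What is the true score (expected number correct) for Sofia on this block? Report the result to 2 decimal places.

0.53

P(θ) = 1 / (1 + exp(−a(θ − b)))
P_1 = 1/(1+e^{3.0420}) = 0.0456
P_2 = 1/(1+e^{2.2800}) = 0.0928
P_3 = 1/(1+e^{0.7620}) = 0.3182
P_4 = 1/(1+e^{2.5500}) = 0.0724
E[score] = 0.0456 + 0.0928 + 0.3182 + 0.0724 = 0.5290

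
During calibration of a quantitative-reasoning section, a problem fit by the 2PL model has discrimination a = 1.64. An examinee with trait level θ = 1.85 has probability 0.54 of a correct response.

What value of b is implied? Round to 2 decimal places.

1.75

P(θ) = 1 / (1 + exp(−a(θ − b)))
logit(0.54) = ln(0.54/0.46) = 0.1603
b = θ − logit/(a) = 1.85 − 0.1603/1.6400 = 1.7522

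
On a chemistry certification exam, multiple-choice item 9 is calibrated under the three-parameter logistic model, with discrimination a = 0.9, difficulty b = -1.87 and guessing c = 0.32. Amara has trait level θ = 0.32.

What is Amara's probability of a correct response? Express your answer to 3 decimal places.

0.917

P(θ) = c + (1 − c) · 1 / (1 + exp(−a(θ − b)))
Exponent: 0.9 × (0.32 − (-1.87)) = 1.9710
1/(1 + e^{-1.9710}) = 0.8777
P = 0.32 + 0.68 × 0.8777 = 0.9168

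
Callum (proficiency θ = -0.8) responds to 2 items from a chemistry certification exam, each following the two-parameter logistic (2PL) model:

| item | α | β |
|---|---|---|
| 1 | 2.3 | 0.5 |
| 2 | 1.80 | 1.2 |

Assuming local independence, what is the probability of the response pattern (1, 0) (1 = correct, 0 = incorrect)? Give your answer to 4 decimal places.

0.0466

P(θ) = 1 / (1 + exp(−α(θ − β)))
P_1 = 1/(1+e^{2.9900}) = 0.0479
P_2 = 1/(1+e^{3.6000}) = 0.0266
L = P_1 × (1−P_2) = 0.0479 × 0.9734 = 0.04661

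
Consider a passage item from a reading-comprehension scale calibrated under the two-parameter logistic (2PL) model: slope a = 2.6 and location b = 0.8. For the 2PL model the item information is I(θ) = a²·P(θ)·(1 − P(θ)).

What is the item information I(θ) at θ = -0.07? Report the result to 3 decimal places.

0.577

P = 1/(1+e^{2.2620}) = 0.0943
P(1−P) = 0.0943 × 0.9057 = 0.0854
I = a² × P(1−P) = 2.6² × 0.0854 = 0.57746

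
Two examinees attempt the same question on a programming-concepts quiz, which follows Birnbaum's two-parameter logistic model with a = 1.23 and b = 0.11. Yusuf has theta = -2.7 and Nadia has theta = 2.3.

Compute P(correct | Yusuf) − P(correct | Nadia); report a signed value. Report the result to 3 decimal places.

-0.906

P(theta) = 1 / (1 + exp(−a(theta − b)))
P(Yusuf) = 0.0306  [exponent -3.4563]
P(Nadia) = 0.9367  [exponent 2.6937]
Difference = 0.0306 − 0.9367 = -0.9061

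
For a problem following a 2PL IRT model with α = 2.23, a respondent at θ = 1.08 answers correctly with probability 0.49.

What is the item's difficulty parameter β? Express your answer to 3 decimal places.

P(θ) = 1 / (1 + exp(−α(θ − β)))
logit(0.49) = ln(0.49/0.51) = -0.0400
β = θ − logit/(α) = 1.08 − (-0.0400)/2.2300 = 1.0979

1.098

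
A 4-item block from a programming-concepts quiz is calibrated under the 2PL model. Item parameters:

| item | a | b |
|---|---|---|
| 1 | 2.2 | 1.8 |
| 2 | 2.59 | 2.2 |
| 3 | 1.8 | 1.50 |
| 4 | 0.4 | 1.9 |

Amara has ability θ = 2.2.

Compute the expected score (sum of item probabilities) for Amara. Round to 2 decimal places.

2.52

P(θ) = 1 / (1 + exp(−a(θ − b)))
P_1 = 1/(1+e^{-0.8800}) = 0.7068
P_2 = 1/(1+e^{0.0000}) = 0.5000
P_3 = 1/(1+e^{-1.2600}) = 0.7790
P_4 = 1/(1+e^{-0.1200}) = 0.5300
E[score] = 0.7068 + 0.5000 + 0.7790 + 0.5300 = 2.5158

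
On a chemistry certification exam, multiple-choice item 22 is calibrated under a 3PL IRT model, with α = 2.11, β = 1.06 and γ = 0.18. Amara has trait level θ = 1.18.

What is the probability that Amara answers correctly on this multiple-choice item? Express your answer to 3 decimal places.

0.642

P(θ) = γ + (1 − γ) · 1 / (1 + exp(−α(θ − β)))
Exponent: 2.11 × (1.18 − 1.06) = 0.2532
1/(1 + e^{-0.2532}) = 0.5630
P = 0.18 + 0.82 × 0.5630 = 0.6416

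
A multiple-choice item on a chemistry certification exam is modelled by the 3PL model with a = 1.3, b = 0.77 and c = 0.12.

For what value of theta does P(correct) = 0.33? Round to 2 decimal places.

-0.12

P(theta) = c + (1 − c) · 1 / (1 + exp(−a(theta − b)))
Remove guessing floor: (0.33 − 0.12)/(1 − 0.12) = 0.2386
logit = ln(0.2386/0.7614) = -1.1602
theta = b + logit/(a) = 0.77 + (-1.1602)/1.3000 = -0.1224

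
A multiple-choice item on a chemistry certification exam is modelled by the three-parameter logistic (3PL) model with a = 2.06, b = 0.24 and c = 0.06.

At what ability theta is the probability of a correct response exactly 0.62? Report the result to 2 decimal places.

0.43

P(theta) = c + (1 − c) · 1 / (1 + exp(−a(theta − b)))
Remove guessing floor: (0.62 − 0.06)/(1 − 0.06) = 0.5957
logit = ln(0.5957/0.4043) = 0.3878
theta = b + logit/(a) = 0.24 + 0.3878/2.0600 = 0.4282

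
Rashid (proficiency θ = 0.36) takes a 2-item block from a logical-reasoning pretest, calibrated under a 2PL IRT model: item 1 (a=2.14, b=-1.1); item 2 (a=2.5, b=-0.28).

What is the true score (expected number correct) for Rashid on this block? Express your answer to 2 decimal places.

1.79

P(θ) = 1 / (1 + exp(−a(θ − b)))
P_1 = 1/(1+e^{-3.1244}) = 0.9579
P_2 = 1/(1+e^{-1.6000}) = 0.8320
E[score] = 0.9579 + 0.8320 = 1.7899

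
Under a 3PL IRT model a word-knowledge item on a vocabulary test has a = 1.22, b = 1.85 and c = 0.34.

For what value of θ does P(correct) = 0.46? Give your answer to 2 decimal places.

P(θ) = c + (1 − c) · 1 / (1 + exp(−a(θ − b)))
Remove guessing floor: (0.46 − 0.34)/(1 − 0.34) = 0.1818
logit = ln(0.1818/0.8182) = -1.5041
θ = b + logit/(a) = 1.85 + (-1.5041)/1.2200 = 0.6171

0.62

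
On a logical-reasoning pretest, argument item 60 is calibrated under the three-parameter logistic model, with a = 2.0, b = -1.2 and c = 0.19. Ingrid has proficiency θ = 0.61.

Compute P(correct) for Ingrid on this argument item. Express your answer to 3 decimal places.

P(θ) = c + (1 − c) · 1 / (1 + exp(−a(θ − b)))
Exponent: 2.0 × (0.61 − (-1.2)) = 3.6200
1/(1 + e^{-3.6200}) = 0.9739
P = 0.19 + 0.81 × 0.9739 = 0.9789

0.979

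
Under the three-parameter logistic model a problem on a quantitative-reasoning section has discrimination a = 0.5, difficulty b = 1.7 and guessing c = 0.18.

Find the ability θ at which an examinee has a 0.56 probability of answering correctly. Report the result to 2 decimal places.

P(θ) = c + (1 − c) · 1 / (1 + exp(−a(θ − b)))
Remove guessing floor: (0.56 − 0.18)/(1 − 0.18) = 0.4634
logit = ln(0.4634/0.5366) = -0.1466
θ = b + logit/(a) = 1.7 + (-0.1466)/0.5000 = 1.4068

1.41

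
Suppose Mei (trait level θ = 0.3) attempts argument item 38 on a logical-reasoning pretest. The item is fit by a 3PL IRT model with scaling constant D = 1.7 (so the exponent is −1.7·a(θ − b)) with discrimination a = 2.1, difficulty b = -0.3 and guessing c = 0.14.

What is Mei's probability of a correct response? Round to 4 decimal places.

0.9096

P(θ) = c + (1 − c) · 1 / (1 + exp(−D·a(θ − b)))
Exponent: 1.7 × 2.1 × (0.3 − (-0.3)) = 2.1420
1/(1 + e^{-2.1420}) = 0.8949
P = 0.14 + 0.86 × 0.8949 = 0.9096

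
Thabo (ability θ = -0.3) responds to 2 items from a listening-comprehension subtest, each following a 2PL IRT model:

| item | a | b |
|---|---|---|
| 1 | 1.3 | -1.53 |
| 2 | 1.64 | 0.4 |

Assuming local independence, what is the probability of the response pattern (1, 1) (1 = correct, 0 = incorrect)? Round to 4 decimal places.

0.2004

P(θ) = 1 / (1 + exp(−a(θ − b)))
P_1 = 1/(1+e^{-1.5990}) = 0.8319
P_2 = 1/(1+e^{1.1480}) = 0.2409
L = P_1 × P_2 = 0.8319 × 0.2409 = 0.20036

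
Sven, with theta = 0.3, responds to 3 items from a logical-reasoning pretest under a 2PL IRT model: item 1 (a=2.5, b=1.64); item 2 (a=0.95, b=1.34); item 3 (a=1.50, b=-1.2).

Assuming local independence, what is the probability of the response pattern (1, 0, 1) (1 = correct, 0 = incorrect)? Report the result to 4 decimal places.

P(theta) = 1 / (1 + exp(−a(theta − b)))
P_1 = 1/(1+e^{3.3500}) = 0.0339
P_2 = 1/(1+e^{0.9880}) = 0.2713
P_3 = 1/(1+e^{-2.2500}) = 0.9047
L = P_1 × (1−P_2) × P_3 = 0.0339 × 0.7287 × 0.9047 = 0.02234

0.0223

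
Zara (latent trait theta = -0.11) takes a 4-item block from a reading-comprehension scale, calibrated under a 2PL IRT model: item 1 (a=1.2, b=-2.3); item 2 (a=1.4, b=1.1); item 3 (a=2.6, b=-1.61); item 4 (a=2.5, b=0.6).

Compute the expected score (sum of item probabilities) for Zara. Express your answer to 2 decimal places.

P(theta) = 1 / (1 + exp(−a(theta − b)))
P_1 = 1/(1+e^{-2.6280}) = 0.9326
P_2 = 1/(1+e^{1.6940}) = 0.1553
P_3 = 1/(1+e^{-3.9000}) = 0.9802
P_4 = 1/(1+e^{1.7750}) = 0.1449
E[score] = 0.9326 + 0.1553 + 0.9802 + 0.1449 = 2.2130

2.21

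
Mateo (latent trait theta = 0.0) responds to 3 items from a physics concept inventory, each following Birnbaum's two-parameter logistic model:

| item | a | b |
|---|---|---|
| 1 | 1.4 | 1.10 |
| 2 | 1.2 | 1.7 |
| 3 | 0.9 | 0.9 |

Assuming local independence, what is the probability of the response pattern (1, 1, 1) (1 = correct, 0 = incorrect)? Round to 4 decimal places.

P(theta) = 1 / (1 + exp(−a(theta − b)))
P_1 = 1/(1+e^{1.5400}) = 0.1765
P_2 = 1/(1+e^{2.0400}) = 0.1151
P_3 = 1/(1+e^{0.8100}) = 0.3079
L = P_1 × P_2 × P_3 = 0.1765 × 0.1151 × 0.3079 = 0.00625

0.0063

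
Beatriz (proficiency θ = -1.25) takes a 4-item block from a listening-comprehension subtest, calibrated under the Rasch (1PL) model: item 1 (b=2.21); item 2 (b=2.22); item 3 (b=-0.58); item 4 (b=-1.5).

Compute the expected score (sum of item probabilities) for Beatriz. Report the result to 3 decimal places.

P(θ) = 1 / (1 + exp(−(θ − b)))
P_1 = 1/(1+e^{3.4600}) = 0.0305
P_2 = 1/(1+e^{3.4700}) = 0.0302
P_3 = 1/(1+e^{0.6700}) = 0.3385
P_4 = 1/(1+e^{-0.2500}) = 0.5622
E[score] = 0.0305 + 0.0302 + 0.3385 + 0.5622 = 0.9613

0.961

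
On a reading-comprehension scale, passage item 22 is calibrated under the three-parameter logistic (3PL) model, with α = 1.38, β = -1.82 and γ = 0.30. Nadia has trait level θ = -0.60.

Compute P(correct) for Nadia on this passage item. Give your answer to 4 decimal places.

P(θ) = γ + (1 − γ) · 1 / (1 + exp(−α(θ − β)))
Exponent: 1.38 × (-0.60 − (-1.82)) = 1.6836
1/(1 + e^{-1.6836}) = 0.8434
P = 0.30 + 0.70 × 0.8434 = 0.8904

0.8904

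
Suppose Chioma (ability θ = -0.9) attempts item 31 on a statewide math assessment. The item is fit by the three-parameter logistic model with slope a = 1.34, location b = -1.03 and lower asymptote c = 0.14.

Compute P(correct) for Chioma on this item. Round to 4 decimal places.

0.6074

P(θ) = c + (1 − c) · 1 / (1 + exp(−a(θ − b)))
Exponent: 1.34 × (-0.9 − (-1.03)) = 0.1742
1/(1 + e^{-0.1742}) = 0.5434
P = 0.14 + 0.86 × 0.5434 = 0.6074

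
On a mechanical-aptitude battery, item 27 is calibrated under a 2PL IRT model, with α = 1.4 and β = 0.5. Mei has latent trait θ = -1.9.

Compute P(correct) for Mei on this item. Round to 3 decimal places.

0.034

P(θ) = 1 / (1 + exp(−α(θ − β)))
Exponent: 1.4 × (-1.9 − 0.5) = -3.3600
1/(1 + e^{3.3600}) = 0.0336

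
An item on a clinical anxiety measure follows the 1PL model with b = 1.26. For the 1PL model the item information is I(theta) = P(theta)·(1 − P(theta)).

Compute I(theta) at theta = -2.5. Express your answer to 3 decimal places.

P = 1/(1+e^{3.7600}) = 0.0228
P(1−P) = 0.0228 × 0.9772 = 0.0222
I = P(1−P) = 0.02224

0.022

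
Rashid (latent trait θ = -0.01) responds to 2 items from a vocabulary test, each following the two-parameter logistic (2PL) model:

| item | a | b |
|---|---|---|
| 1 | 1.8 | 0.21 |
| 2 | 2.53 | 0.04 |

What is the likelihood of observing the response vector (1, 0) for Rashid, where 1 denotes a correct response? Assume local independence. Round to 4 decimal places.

P(θ) = 1 / (1 + exp(−a(θ − b)))
P_1 = 1/(1+e^{0.3960}) = 0.4023
P_2 = 1/(1+e^{0.1265}) = 0.4684
L = P_1 × (1−P_2) = 0.4023 × 0.5316 = 0.21384

0.2138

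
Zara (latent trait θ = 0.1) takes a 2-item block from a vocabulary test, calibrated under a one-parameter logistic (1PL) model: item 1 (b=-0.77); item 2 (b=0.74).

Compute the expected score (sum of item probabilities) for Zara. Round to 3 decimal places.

1.050

P(θ) = 1 / (1 + exp(−(θ − b)))
P_1 = 1/(1+e^{-0.8700}) = 0.7047
P_2 = 1/(1+e^{0.6400}) = 0.3452
E[score] = 0.7047 + 0.3452 = 1.0500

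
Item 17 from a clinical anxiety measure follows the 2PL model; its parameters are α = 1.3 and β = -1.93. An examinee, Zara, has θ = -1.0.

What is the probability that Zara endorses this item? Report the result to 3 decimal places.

P(θ) = 1 / (1 + exp(−α(θ − β)))
Exponent: 1.3 × (-1.0 − (-1.93)) = 1.2090
1/(1 + e^{-1.2090}) = 0.7701

0.770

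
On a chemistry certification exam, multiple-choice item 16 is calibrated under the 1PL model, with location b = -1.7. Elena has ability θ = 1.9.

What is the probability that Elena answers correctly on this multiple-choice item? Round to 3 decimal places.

0.973

P(θ) = 1 / (1 + exp(−(θ − b)))
Exponent: (1.9 − (-1.7)) = 3.6000
1/(1 + e^{-3.6000}) = 0.9734
P = 0.9734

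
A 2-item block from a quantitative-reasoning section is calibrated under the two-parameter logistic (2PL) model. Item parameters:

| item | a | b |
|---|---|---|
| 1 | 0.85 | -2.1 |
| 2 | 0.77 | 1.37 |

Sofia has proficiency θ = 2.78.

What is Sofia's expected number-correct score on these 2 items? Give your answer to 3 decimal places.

P(θ) = 1 / (1 + exp(−a(θ − b)))
P_1 = 1/(1+e^{-4.1480}) = 0.9844
P_2 = 1/(1+e^{-1.0857}) = 0.7476
E[score] = 0.9844 + 0.7476 = 1.7320

1.732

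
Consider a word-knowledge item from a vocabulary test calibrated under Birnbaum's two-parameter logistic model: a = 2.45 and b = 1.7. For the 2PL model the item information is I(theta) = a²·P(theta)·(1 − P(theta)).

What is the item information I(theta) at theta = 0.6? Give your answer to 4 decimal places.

P = 1/(1+e^{2.6950}) = 0.0633
P(1−P) = 0.0633 × 0.9367 = 0.0593
I = a² × P(1−P) = 2.45² × 0.0593 = 0.35574

0.3557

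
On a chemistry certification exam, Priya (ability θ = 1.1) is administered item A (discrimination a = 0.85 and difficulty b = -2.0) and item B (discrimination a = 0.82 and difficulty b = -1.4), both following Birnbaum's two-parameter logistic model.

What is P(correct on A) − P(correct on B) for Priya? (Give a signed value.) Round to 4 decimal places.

0.0471

P(θ) = 1 / (1 + exp(−a(θ − b)))
P_A = 0.9331
P_B = 0.8859
P_A − P_B = 0.0471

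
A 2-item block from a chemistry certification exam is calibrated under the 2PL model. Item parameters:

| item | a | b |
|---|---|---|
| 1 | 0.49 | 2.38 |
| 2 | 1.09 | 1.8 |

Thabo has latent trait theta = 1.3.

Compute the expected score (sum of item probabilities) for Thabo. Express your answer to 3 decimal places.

0.738

P(theta) = 1 / (1 + exp(−a(theta − b)))
P_1 = 1/(1+e^{0.5292}) = 0.3707
P_2 = 1/(1+e^{0.5450}) = 0.3670
E[score] = 0.3707 + 0.3670 = 0.7377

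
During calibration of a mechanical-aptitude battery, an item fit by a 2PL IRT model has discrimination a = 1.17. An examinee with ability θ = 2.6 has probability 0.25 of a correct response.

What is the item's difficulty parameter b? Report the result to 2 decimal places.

P(θ) = 1 / (1 + exp(−a(θ − b)))
logit(0.25) = ln(0.25/0.75) = -1.0986
b = θ − logit/(a) = 2.6 − (-1.0986)/1.1700 = 3.5390

3.54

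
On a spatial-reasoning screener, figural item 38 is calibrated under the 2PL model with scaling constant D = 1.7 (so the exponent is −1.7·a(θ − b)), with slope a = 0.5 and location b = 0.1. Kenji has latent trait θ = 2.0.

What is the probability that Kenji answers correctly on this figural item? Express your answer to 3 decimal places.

0.834

P(θ) = 1 / (1 + exp(−D·a(θ − b)))
Exponent: 1.7 × 0.5 × (2.0 − 0.1) = 1.6150
1/(1 + e^{-1.6150}) = 0.8341
P = 0.8341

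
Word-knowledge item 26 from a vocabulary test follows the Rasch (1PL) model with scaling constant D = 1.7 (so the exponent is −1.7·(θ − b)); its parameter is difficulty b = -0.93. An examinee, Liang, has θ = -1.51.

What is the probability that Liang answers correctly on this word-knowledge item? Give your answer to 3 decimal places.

P(θ) = 1 / (1 + exp(−D·(θ − b)))
Exponent: 1.7 × (-1.51 − (-0.93)) = -0.9860
1/(1 + e^{0.9860}) = 0.2717
P = 0.2717

0.272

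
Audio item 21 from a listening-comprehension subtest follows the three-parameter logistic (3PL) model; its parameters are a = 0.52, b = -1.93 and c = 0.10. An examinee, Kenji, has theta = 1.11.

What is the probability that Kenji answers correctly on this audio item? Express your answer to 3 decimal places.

P(theta) = c + (1 − c) · 1 / (1 + exp(−a(theta − b)))
Exponent: 0.52 × (1.11 − (-1.93)) = 1.5808
1/(1 + e^{-1.5808}) = 0.8293
P = 0.10 + 0.90 × 0.8293 = 0.8464

0.846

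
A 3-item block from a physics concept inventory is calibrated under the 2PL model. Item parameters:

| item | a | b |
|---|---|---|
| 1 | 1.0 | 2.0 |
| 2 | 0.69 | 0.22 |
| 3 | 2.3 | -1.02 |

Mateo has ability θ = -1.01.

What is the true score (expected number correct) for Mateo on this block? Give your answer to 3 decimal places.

P(θ) = 1 / (1 + exp(−a(θ − b)))
P_1 = 1/(1+e^{3.0100}) = 0.0470
P_2 = 1/(1+e^{0.8487}) = 0.2997
P_3 = 1/(1+e^{-0.0230}) = 0.5057
E[score] = 0.0470 + 0.2997 + 0.5057 = 0.8524

0.852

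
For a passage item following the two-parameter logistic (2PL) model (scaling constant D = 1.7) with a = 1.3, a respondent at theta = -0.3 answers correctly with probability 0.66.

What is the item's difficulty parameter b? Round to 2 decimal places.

P(theta) = 1 / (1 + exp(−D·a(theta − b)))
logit(0.66) = ln(0.66/0.34) = 0.6633
b = theta − logit/(1.7·a) = -0.3 − 0.6633/2.2100 = -0.6001

-0.60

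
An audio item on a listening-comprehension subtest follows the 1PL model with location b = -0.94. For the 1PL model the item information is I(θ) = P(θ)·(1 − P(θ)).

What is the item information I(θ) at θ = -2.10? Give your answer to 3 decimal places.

0.182

P = 1/(1+e^{1.1600}) = 0.2387
P(1−P) = 0.2387 × 0.7613 = 0.1817
I = P(1−P) = 0.18171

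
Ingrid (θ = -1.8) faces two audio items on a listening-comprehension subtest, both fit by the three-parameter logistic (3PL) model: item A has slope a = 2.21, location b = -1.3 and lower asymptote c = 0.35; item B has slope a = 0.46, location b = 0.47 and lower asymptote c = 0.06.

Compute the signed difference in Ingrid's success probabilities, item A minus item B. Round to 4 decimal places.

0.2070

P(θ) = c + (1 − c) · 1 / (1 + exp(−a(θ − b)))
P_A = 0.5117
P_B = 0.3047
P_A − P_B = 0.2070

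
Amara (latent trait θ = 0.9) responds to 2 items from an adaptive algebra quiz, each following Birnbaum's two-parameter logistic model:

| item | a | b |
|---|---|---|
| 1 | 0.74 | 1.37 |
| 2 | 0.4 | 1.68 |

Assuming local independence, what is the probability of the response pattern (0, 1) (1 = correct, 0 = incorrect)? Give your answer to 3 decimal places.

0.248

P(θ) = 1 / (1 + exp(−a(θ − b)))
P_1 = 1/(1+e^{0.3478}) = 0.4139
P_2 = 1/(1+e^{0.3120}) = 0.4226
L = (1−P_1) × P_2 = 0.5861 × 0.4226 = 0.24769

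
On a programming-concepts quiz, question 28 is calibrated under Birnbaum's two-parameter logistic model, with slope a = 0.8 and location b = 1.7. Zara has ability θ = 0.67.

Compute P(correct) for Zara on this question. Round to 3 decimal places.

0.305

P(θ) = 1 / (1 + exp(−a(θ − b)))
Exponent: 0.8 × (0.67 − 1.7) = -0.8240
1/(1 + e^{0.8240}) = 0.3049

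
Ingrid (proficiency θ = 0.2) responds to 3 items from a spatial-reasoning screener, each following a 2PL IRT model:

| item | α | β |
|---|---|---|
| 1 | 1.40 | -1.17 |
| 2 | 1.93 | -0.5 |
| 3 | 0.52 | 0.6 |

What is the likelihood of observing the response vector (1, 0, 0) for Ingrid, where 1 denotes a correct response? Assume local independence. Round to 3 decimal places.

P(θ) = 1 / (1 + exp(−α(θ − β)))
P_1 = 1/(1+e^{-1.9180}) = 0.8719
P_2 = 1/(1+e^{-1.3510}) = 0.7943
P_3 = 1/(1+e^{0.2080}) = 0.4482
L = P_1 × (1−P_2) × (1−P_3) = 0.8719 × 0.2057 × 0.5518 = 0.09897

0.099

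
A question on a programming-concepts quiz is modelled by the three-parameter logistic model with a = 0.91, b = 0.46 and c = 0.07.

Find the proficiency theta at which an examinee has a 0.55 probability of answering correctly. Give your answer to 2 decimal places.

P(theta) = c + (1 − c) · 1 / (1 + exp(−a(theta − b)))
Remove guessing floor: (0.55 − 0.07)/(1 − 0.07) = 0.5161
logit = ln(0.5161/0.4839) = 0.0645
theta = b + logit/(a) = 0.46 + 0.0645/0.9100 = 0.5309

0.53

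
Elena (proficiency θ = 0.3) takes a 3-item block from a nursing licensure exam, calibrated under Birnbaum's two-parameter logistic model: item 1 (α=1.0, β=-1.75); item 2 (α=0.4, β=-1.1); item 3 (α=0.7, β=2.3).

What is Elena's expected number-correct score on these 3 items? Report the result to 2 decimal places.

1.72

P(θ) = 1 / (1 + exp(−α(θ − β)))
P_1 = 1/(1+e^{-2.0500}) = 0.8859
P_2 = 1/(1+e^{-0.5600}) = 0.6365
P_3 = 1/(1+e^{1.4000}) = 0.1978
E[score] = 0.8859 + 0.6365 + 0.1978 = 1.7202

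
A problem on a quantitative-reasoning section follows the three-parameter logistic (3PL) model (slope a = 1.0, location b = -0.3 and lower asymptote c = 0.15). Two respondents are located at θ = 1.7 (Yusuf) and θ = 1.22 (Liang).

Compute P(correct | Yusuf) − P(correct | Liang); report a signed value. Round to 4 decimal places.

P(θ) = c + (1 − c) · 1 / (1 + exp(−a(θ − b)))
P(Yusuf) = 0.8987  [exponent 2.0000]
P(Liang) = 0.8475  [exponent 1.5200]
Difference = 0.8987 − 0.8475 = 0.0512

0.0512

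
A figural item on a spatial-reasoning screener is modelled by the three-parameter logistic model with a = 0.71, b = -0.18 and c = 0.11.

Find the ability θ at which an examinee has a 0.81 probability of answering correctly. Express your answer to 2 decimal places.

1.66

P(θ) = c + (1 − c) · 1 / (1 + exp(−a(θ − b)))
Remove guessing floor: (0.81 − 0.11)/(1 − 0.11) = 0.7865
logit = ln(0.7865/0.2135) = 1.3041
θ = b + logit/(a) = -0.18 + 1.3041/0.7100 = 1.6567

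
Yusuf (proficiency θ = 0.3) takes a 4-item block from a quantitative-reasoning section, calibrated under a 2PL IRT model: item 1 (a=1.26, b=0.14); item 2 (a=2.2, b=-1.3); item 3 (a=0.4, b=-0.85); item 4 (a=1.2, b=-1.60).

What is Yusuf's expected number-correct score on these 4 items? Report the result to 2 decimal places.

3.04

P(θ) = 1 / (1 + exp(−a(θ − b)))
P_1 = 1/(1+e^{-0.2016}) = 0.5502
P_2 = 1/(1+e^{-3.5200}) = 0.9713
P_3 = 1/(1+e^{-0.4600}) = 0.6130
P_4 = 1/(1+e^{-2.2800}) = 0.9072
E[score] = 0.5502 + 0.9713 + 0.6130 + 0.9072 = 3.0417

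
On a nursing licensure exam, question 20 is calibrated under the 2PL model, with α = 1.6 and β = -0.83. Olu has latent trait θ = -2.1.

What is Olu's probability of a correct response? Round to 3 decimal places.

P(θ) = 1 / (1 + exp(−α(θ − β)))
Exponent: 1.6 × (-2.1 − (-0.83)) = -2.0320
1/(1 + e^{2.0320}) = 0.1159

0.116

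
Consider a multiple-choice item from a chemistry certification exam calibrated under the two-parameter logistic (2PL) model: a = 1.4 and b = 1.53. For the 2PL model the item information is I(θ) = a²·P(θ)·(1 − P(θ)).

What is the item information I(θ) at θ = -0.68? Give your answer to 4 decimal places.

P = 1/(1+e^{3.0940}) = 0.0434
P(1−P) = 0.0434 × 0.9566 = 0.0415
I = a² × P(1−P) = 1.4² × 0.0415 = 0.08129

0.0813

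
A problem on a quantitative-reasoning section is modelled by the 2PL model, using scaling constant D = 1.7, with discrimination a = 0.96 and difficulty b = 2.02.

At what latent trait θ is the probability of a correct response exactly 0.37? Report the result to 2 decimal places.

P(θ) = 1 / (1 + exp(−D·a(θ − b)))
logit = ln(0.3700/0.6300) = -0.5322
θ = b + logit/(1.7·a) = 2.02 + (-0.5322)/1.6320 = 1.6939

1.69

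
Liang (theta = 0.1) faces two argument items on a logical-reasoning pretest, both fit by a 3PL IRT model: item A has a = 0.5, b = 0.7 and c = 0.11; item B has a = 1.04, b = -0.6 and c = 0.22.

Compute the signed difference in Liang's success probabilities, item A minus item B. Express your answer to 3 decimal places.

P(theta) = c + (1 − c) · 1 / (1 + exp(−a(theta − b)))
P_A = 0.4887
P_B = 0.7460
P_A − P_B = -0.2573

-0.257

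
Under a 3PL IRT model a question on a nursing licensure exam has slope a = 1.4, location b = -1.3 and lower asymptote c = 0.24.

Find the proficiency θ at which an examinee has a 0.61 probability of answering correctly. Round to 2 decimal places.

-1.34

P(θ) = c + (1 − c) · 1 / (1 + exp(−a(θ − b)))
Remove guessing floor: (0.61 − 0.24)/(1 − 0.24) = 0.4868
logit = ln(0.4868/0.5132) = -0.0526
θ = b + logit/(a) = -1.3 + (-0.0526)/1.4000 = -1.3376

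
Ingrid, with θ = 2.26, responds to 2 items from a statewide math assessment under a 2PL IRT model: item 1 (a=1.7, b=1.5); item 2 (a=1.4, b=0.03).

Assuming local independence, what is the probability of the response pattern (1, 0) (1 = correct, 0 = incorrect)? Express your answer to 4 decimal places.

0.0331

P(θ) = 1 / (1 + exp(−a(θ − b)))
P_1 = 1/(1+e^{-1.2920}) = 0.7845
P_2 = 1/(1+e^{-3.1220}) = 0.9578
L = P_1 × (1−P_2) = 0.7845 × 0.0422 = 0.03311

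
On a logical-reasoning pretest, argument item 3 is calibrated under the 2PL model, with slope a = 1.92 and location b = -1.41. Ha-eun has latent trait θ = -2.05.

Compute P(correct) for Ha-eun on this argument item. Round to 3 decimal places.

0.226

P(θ) = 1 / (1 + exp(−a(θ − b)))
Exponent: 1.92 × (-2.05 − (-1.41)) = -1.2288
1/(1 + e^{1.2288}) = 0.2264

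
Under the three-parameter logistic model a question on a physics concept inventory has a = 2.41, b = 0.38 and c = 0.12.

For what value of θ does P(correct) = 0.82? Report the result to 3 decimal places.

P(θ) = c + (1 − c) · 1 / (1 + exp(−a(θ − b)))
Remove guessing floor: (0.82 − 0.12)/(1 − 0.12) = 0.7955
logit = ln(0.7955/0.2045) = 1.3581
θ = b + logit/(a) = 0.38 + 1.3581/2.4100 = 0.9435

0.944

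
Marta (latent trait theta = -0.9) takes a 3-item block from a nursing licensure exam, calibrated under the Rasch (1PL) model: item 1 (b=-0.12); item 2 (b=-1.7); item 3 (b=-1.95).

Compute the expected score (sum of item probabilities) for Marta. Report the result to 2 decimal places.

1.75

P(theta) = 1 / (1 + exp(−(theta − b)))
P_1 = 1/(1+e^{0.7800}) = 0.3143
P_2 = 1/(1+e^{-0.8000}) = 0.6900
P_3 = 1/(1+e^{-1.0500}) = 0.7408
E[score] = 0.3143 + 0.6900 + 0.7408 = 1.7451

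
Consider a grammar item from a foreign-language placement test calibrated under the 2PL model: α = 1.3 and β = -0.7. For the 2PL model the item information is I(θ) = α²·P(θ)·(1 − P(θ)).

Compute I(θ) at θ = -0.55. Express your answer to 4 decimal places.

0.4185

P = 1/(1+e^{-0.1950}) = 0.5486
P(1−P) = 0.5486 × 0.4514 = 0.2476
I = α² × P(1−P) = 1.3² × 0.2476 = 0.41851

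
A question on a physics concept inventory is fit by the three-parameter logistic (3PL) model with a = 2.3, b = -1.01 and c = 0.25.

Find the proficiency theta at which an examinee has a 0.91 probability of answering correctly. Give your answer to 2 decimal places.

-0.14

P(theta) = c + (1 − c) · 1 / (1 + exp(−a(theta − b)))
Remove guessing floor: (0.91 − 0.25)/(1 − 0.25) = 0.8800
logit = ln(0.8800/0.1200) = 1.9924
theta = b + logit/(a) = -1.01 + 1.9924/2.3000 = -0.1437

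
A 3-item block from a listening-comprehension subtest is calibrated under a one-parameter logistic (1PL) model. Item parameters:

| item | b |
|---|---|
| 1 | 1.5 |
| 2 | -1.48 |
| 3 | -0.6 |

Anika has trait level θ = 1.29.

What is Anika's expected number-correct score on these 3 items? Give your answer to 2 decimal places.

2.26

P(θ) = 1 / (1 + exp(−(θ − b)))
P_1 = 1/(1+e^{0.2100}) = 0.4477
P_2 = 1/(1+e^{-2.7700}) = 0.9410
P_3 = 1/(1+e^{-1.8900}) = 0.8688
E[score] = 0.4477 + 0.9410 + 0.8688 = 2.2575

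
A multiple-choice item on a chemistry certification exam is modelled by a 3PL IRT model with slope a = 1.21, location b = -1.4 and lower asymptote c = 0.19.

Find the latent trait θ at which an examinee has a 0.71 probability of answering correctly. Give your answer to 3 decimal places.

P(θ) = c + (1 − c) · 1 / (1 + exp(−a(θ − b)))
Remove guessing floor: (0.71 − 0.19)/(1 − 0.19) = 0.6420
logit = ln(0.6420/0.3580) = 0.5839
θ = b + logit/(a) = -1.4 + 0.5839/1.2100 = -0.9174

-0.917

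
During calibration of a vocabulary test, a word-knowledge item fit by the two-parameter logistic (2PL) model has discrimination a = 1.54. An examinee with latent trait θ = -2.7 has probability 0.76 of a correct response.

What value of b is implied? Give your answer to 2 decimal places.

P(θ) = 1 / (1 + exp(−a(θ − b)))
logit(0.76) = ln(0.76/0.24) = 1.1527
b = θ − logit/(a) = -2.7 − 1.1527/1.5400 = -3.4485

-3.45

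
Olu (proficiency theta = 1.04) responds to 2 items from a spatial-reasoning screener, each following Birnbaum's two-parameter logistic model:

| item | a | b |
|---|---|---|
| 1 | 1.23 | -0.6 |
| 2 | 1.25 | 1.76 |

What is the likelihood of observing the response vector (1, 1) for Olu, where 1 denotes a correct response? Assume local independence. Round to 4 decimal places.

P(theta) = 1 / (1 + exp(−a(theta − b)))
P_1 = 1/(1+e^{-2.0172}) = 0.8826
P_2 = 1/(1+e^{0.9000}) = 0.2891
L = P_1 × P_2 = 0.8826 × 0.2891 = 0.25511

0.2551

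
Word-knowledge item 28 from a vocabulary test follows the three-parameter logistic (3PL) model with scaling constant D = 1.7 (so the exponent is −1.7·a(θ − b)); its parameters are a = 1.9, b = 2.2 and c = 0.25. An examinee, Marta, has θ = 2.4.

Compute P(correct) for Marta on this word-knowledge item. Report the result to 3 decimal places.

P(θ) = c + (1 − c) · 1 / (1 + exp(−D·a(θ − b)))
Exponent: 1.7 × 1.9 × (2.4 − 2.2) = 0.6460
1/(1 + e^{-0.6460}) = 0.6561
P = 0.25 + 0.75 × 0.6561 = 0.7421

0.742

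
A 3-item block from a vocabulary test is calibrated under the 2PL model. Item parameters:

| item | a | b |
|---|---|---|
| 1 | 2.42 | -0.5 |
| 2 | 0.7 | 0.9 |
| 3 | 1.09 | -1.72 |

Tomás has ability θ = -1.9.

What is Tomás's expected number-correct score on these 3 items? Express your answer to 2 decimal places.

0.61

P(θ) = 1 / (1 + exp(−a(θ − b)))
P_1 = 1/(1+e^{3.3880}) = 0.0327
P_2 = 1/(1+e^{1.9600}) = 0.1235
P_3 = 1/(1+e^{0.1962}) = 0.4511
E[score] = 0.0327 + 0.1235 + 0.4511 = 0.6072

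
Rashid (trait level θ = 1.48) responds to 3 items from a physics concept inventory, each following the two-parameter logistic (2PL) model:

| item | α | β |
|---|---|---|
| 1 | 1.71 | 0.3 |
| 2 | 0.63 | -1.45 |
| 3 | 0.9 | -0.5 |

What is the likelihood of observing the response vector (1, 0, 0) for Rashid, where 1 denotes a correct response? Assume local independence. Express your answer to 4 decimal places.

P(θ) = 1 / (1 + exp(−α(θ − β)))
P_1 = 1/(1+e^{-2.0178}) = 0.8827
P_2 = 1/(1+e^{-1.8459}) = 0.8636
P_3 = 1/(1+e^{-1.7820}) = 0.8559
L = P_1 × (1−P_2) × (1−P_3) = 0.8827 × 0.1364 × 0.1441 = 0.01734

0.0173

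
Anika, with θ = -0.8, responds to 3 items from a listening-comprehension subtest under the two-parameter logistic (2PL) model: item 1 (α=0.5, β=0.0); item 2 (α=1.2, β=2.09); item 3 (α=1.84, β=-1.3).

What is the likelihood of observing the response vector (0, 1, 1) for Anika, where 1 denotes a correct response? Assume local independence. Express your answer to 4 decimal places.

0.0129

P(θ) = 1 / (1 + exp(−α(θ − β)))
P_1 = 1/(1+e^{0.4000}) = 0.4013
P_2 = 1/(1+e^{3.4680}) = 0.0302
P_3 = 1/(1+e^{-0.9200}) = 0.7150
L = (1−P_1) × P_2 × P_3 = 0.5987 × 0.0302 × 0.7150 = 0.01294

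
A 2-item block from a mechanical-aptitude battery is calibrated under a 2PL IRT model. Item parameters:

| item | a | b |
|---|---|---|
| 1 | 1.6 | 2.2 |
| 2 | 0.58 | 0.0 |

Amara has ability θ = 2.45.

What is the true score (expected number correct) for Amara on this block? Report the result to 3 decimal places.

1.404

P(θ) = 1 / (1 + exp(−a(θ − b)))
P_1 = 1/(1+e^{-0.4000}) = 0.5987
P_2 = 1/(1+e^{-1.4210}) = 0.8055
E[score] = 0.5987 + 0.8055 = 1.4042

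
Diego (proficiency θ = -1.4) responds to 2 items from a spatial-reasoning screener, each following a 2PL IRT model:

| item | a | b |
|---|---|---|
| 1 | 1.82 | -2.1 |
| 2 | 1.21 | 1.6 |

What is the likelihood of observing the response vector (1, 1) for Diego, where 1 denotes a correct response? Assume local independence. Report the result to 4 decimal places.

P(θ) = 1 / (1 + exp(−a(θ − b)))
P_1 = 1/(1+e^{-1.2740}) = 0.7814
P_2 = 1/(1+e^{3.6300}) = 0.0258
L = P_1 × P_2 = 0.7814 × 0.0258 = 0.02019

0.0202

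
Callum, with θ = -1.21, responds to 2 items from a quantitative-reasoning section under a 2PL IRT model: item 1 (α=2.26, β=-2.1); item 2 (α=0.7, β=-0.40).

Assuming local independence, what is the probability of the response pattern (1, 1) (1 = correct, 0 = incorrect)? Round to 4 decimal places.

P(θ) = 1 / (1 + exp(−α(θ − β)))
P_1 = 1/(1+e^{-2.0114}) = 0.8820
P_2 = 1/(1+e^{0.5670}) = 0.3619
L = P_1 × P_2 = 0.8820 × 0.3619 = 0.31922

0.3192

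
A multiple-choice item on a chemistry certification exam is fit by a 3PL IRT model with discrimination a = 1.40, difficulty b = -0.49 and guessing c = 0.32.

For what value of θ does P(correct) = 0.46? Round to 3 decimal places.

-1.454

P(θ) = c + (1 − c) · 1 / (1 + exp(−a(θ − b)))
Remove guessing floor: (0.46 − 0.32)/(1 − 0.32) = 0.2059
logit = ln(0.2059/0.7941) = -1.3499
θ = b + logit/(a) = -0.49 + (-1.3499)/1.4000 = -1.4542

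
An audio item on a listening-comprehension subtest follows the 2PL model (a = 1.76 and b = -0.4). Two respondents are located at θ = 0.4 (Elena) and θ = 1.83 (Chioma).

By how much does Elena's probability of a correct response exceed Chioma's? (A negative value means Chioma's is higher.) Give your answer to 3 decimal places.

-0.177

P(θ) = 1 / (1 + exp(−a(θ − b)))
P(Elena) = 0.8035  [exponent 1.4080]
P(Chioma) = 0.9806  [exponent 3.9248]
Difference = 0.8035 − 0.9806 = -0.1772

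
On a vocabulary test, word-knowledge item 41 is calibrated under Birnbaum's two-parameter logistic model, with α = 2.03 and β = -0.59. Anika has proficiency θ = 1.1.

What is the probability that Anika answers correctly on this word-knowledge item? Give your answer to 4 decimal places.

0.9687

P(θ) = 1 / (1 + exp(−α(θ − β)))
Exponent: 2.03 × (1.1 − (-0.59)) = 3.4307
1/(1 + e^{-3.4307}) = 0.9687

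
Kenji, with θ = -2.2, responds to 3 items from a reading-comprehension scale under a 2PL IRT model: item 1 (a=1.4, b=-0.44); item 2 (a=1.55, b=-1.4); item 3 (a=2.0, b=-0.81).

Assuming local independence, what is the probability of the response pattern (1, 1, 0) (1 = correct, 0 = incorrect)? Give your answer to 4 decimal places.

P(θ) = 1 / (1 + exp(−a(θ − b)))
P_1 = 1/(1+e^{2.4640}) = 0.0784
P_2 = 1/(1+e^{1.2400}) = 0.2244
P_3 = 1/(1+e^{2.7800}) = 0.0584
L = P_1 × P_2 × (1−P_3) = 0.0784 × 0.2244 × 0.9416 = 0.01657

0.0166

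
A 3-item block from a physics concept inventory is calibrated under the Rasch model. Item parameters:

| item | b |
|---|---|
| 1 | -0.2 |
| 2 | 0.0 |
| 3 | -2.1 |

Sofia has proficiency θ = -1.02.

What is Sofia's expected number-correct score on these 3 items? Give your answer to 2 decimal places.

1.32

P(θ) = 1 / (1 + exp(−(θ − b)))
P_1 = 1/(1+e^{0.8200}) = 0.3058
P_2 = 1/(1+e^{1.0200}) = 0.2650
P_3 = 1/(1+e^{-1.0800}) = 0.7465
E[score] = 0.3058 + 0.2650 + 0.7465 = 1.3173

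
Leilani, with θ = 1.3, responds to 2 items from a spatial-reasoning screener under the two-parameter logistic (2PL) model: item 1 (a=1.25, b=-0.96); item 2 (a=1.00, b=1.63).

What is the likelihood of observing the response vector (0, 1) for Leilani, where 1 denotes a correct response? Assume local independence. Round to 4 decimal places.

0.0234

P(θ) = 1 / (1 + exp(−a(θ − b)))
P_1 = 1/(1+e^{-2.8250}) = 0.9440
P_2 = 1/(1+e^{0.3300}) = 0.4182
L = (1−P_1) × P_2 = 0.0560 × 0.4182 = 0.02342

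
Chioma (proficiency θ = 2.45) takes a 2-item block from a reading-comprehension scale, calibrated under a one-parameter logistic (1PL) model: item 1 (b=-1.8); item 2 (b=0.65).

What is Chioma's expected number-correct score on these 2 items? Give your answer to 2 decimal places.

1.84

P(θ) = 1 / (1 + exp(−(θ − b)))
P_1 = 1/(1+e^{-4.2500}) = 0.9859
P_2 = 1/(1+e^{-1.8000}) = 0.8581
E[score] = 0.9859 + 0.8581 = 1.8441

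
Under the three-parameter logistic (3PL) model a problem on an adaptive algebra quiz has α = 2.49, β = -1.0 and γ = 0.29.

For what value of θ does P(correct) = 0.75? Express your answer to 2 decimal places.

P(θ) = γ + (1 − γ) · 1 / (1 + exp(−α(θ − β)))
Remove guessing floor: (0.75 − 0.29)/(1 − 0.29) = 0.6479
logit = ln(0.6479/0.3521) = 0.6098
θ = β + logit/(α) = -1.0 + 0.6098/2.4900 = -0.7551

-0.76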